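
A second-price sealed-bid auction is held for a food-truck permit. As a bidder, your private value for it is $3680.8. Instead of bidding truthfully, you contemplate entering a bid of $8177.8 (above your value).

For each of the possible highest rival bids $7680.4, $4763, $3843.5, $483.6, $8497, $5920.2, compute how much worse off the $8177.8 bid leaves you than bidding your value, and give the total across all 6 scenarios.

$7483.9

The deviation costs you only when the competing bid falls strictly between $3680.8 and $8177.8; elsewhere both bids give the same outcome.
$7680.4: truthful payoff $0, deviation payoff −$3999.6 → loss $3999.6.
$4763: truthful payoff $0, deviation payoff −$1082.2 → loss $1082.2.
$3843.5: truthful payoff $0, deviation payoff −$162.7 → loss $162.7.
$483.6: outcomes coincide → loss $0.
$8497: outcomes coincide → loss $0.
$5920.2: truthful payoff $0, deviation payoff −$2239.4 → loss $2239.4.
Total loss = $3999.6 + $1082.2 + $162.7 + $2239.4 = $7483.9.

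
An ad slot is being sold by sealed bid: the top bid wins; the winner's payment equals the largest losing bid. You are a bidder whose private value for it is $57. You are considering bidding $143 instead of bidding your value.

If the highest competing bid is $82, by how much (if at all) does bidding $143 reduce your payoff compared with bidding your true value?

Bidding your value $57: you lose (since $57 < $82). Payoff $0.
Bidding $143: you win and pay $82. Payoff $57 − $82 = −$25.
The competing bid $82 lies between your value and your inflated bid, so overbidding wins an item priced above your value.
Loss from deviating = $0 − (−$25) = $25.
Because the price is fixed by the runner-up's bid, deviating from your value can only change a good outcome into a bad one — never the reverse.

$25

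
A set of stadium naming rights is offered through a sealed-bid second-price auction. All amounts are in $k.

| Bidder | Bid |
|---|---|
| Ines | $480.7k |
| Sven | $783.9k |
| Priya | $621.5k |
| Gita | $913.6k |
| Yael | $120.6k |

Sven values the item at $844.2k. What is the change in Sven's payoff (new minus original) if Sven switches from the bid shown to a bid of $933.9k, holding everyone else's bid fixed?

The highest bid among the other bidders is $913.6k; Sven's bid doesn't change that.
Original bid $783.9k: Sven is not highest (top rival bid is $913.6k); payoff $0k.
Alternative bid $933.9k: Sven is highest, pays the top rival bid $913.6k; payoff $844.2k − $913.6k = −$69.4k.
Change in payoff = −$69.4k − ($0k) = −$69.4k.

−$69.4k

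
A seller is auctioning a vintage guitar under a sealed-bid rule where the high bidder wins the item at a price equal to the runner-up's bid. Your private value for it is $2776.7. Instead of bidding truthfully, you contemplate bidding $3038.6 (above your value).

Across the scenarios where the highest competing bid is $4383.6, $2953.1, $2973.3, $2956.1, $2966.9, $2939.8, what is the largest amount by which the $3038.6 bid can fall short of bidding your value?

$196.6

$4383.6: same outcome either way → loss $0.
$2953.1: truthful gives $0, deviation gives −$176.4 → loss $176.4.
$2973.3: truthful gives $0, deviation gives −$196.6 → loss $196.6.
$2956.1: truthful gives $0, deviation gives −$179.4 → loss $179.4.
$2966.9: truthful gives $0, deviation gives −$190.2 → loss $190.2.
$2939.8: truthful gives $0, deviation gives −$163.1 → loss $163.1.
Maximum loss: $196.6.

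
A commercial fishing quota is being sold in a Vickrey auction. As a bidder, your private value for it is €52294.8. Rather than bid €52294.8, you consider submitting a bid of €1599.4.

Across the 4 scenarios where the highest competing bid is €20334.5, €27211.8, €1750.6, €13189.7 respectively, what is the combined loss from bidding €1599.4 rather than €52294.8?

€146692.6

The deviation costs you only when the competing bid falls strictly between €1599.4 and €52294.8; elsewhere both bids give the same outcome.
€20334.5: truthful payoff €31960.3, deviation payoff €0 → loss €31960.3.
€27211.8: truthful payoff €25083, deviation payoff €0 → loss €25083.
€1750.6: truthful payoff €50544.2, deviation payoff €0 → loss €50544.2.
€13189.7: truthful payoff €39105.1, deviation payoff €0 → loss €39105.1.
Total loss = €31960.3 + €25083 + €50544.2 + €39105.1 = €146692.6.
Truthful bidding weakly dominates here: raising your bid can only win items priced above your value, and lowering it can only forfeit items priced below.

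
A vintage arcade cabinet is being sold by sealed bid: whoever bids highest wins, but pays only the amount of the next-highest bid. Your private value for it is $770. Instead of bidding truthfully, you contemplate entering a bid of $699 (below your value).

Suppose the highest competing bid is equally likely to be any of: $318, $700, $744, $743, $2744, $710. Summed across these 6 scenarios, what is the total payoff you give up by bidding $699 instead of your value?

The deviation costs you only when the competing bid falls strictly between $699 and $770; elsewhere both bids give the same outcome.
$318: outcomes coincide → loss $0.
$700: truthful payoff $70, deviation payoff $0 → loss $70.
$744: truthful payoff $26, deviation payoff $0 → loss $26.
$743: truthful payoff $27, deviation payoff $0 → loss $27.
$2744: outcomes coincide → loss $0.
$710: truthful payoff $60, deviation payoff $0 → loss $60.
Total loss = $70 + $26 + $27 + $60 = $183.
In a second-price auction your bid sets only whether you win, not what you pay, so bidding your true value is weakly dominant.

$183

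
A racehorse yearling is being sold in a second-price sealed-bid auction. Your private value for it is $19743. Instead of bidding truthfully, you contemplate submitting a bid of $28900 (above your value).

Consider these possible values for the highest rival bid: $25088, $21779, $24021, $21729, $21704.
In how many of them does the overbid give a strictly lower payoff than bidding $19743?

The deviation hurts exactly when the highest competing bid lies strictly between $19743 and $28900 — overbidding then wins at a price above your value.
$25088: inside the interval → strictly worse (loss $5345).
$21779: inside the interval → strictly worse (loss $2036).
$24021: inside the interval → strictly worse (loss $4278).
$21729: inside the interval → strictly worse (loss $1986).
$21704: inside the interval → strictly worse (loss $1961).
Count: 5.

5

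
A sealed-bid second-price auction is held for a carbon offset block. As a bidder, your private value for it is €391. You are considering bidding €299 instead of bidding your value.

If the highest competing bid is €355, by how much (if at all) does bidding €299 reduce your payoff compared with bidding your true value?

€36

Bidding your value €391: you win (since €391 > €355) and pay €355. Payoff €36.
Bidding €299: you lose. Payoff €0.
The competing bid €355 lies between your shaded bid and your value, so underbidding forfeits an item you could have won at a profitable price.
Loss from deviating = €36 − (€0) = €36.
Because the price is fixed by the runner-up's bid, deviating from your value can only change a good outcome into a bad one — never the reverse.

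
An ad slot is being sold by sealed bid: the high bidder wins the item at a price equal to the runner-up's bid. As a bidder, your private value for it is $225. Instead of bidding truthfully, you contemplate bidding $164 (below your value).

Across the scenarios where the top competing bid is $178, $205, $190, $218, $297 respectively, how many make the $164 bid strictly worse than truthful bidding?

4

The deviation hurts exactly when the highest competing bid lies strictly between $164 and $225 — underbidding then forfeits a profitable win.
$178: inside the interval → strictly worse (loss $47).
$205: inside the interval → strictly worse (loss $20).
$190: inside the interval → strictly worse (loss $35).
$218: inside the interval → strictly worse (loss $7).
$297: above both → same outcome either way.
Count: 4.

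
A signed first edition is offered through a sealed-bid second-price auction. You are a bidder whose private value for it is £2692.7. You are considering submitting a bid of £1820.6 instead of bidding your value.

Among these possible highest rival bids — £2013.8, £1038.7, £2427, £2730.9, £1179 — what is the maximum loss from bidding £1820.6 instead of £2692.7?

£678.9

£2013.8: truthful gives £678.9, deviation gives £0 → loss £678.9.
£1038.7: same outcome either way → loss £0.
£2427: truthful gives £265.7, deviation gives £0 → loss £265.7.
£2730.9: same outcome either way → loss £0.
£1179: same outcome either way → loss £0.
Maximum loss: £678.9.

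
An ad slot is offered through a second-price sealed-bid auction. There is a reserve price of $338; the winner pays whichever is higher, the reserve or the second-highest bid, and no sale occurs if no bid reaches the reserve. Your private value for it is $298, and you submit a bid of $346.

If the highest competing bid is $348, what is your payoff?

Your bid $346 is below the highest competing bid $348, so you lose. Payoff $0.

$0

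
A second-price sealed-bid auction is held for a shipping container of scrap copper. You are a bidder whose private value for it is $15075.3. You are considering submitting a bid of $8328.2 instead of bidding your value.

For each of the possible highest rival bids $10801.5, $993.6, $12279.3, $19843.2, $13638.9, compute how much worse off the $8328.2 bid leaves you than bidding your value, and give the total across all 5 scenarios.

$8506.2

The deviation costs you only when the competing bid falls strictly between $8328.2 and $15075.3; elsewhere both bids give the same outcome.
$10801.5: truthful payoff $4273.8, deviation payoff $0 → loss $4273.8.
$993.6: outcomes coincide → loss $0.
$12279.3: truthful payoff $2796, deviation payoff $0 → loss $2796.
$19843.2: outcomes coincide → loss $0.
$13638.9: truthful payoff $1436.4, deviation payoff $0 → loss $1436.4.
Total loss = $4273.8 + $2796 + $1436.4 = $8506.2.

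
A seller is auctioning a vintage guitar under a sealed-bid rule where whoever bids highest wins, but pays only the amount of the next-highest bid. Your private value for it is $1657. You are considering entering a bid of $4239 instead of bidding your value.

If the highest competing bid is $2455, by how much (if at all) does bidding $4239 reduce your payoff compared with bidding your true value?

$798

Bidding your value $1657: you lose (since $1657 < $2455). Payoff $0.
Bidding $4239: you win and pay $2455. Payoff $1657 − $2455 = −$798.
The competing bid $2455 lies between your value and your inflated bid, so overbidding wins an item priced above your value.
Loss from deviating = $0 − (−$798) = $798.
Because the price is fixed by the runner-up's bid, deviating from your value can only change a good outcome into a bad one — never the reverse.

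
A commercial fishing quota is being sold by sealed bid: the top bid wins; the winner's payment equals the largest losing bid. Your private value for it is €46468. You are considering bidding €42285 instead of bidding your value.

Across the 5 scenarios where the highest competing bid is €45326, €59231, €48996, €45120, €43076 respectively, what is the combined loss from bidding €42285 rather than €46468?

€5882

The deviation costs you only when the competing bid falls strictly between €42285 and €46468; elsewhere both bids give the same outcome.
€45326: truthful payoff €1142, deviation payoff €0 → loss €1142.
€59231: outcomes coincide → loss €0.
€48996: outcomes coincide → loss €0.
€45120: truthful payoff €1348, deviation payoff €0 → loss €1348.
€43076: truthful payoff €3392, deviation payoff €0 → loss €3392.
Total loss = €1142 + €1348 + €3392 = €5882.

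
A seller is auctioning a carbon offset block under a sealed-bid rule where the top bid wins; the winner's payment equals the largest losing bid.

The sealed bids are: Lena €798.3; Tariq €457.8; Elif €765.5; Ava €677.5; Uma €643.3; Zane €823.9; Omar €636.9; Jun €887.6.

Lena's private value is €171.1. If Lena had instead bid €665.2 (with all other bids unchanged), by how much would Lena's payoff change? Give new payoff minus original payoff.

€0

The highest bid among the other bidders is €887.6; Lena's bid doesn't change that.
Original bid €798.3: Lena is not highest (top rival bid is €887.6); payoff €0.
Alternative bid €665.2: Lena is not highest (top rival bid is €887.6); payoff €0.
Change in payoff = €0 − (€0) = €0.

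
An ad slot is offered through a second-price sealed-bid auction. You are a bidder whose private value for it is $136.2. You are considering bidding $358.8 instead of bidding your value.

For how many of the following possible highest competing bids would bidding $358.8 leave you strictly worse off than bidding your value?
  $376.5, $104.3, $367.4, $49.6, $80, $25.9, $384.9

0

The deviation hurts exactly when the highest competing bid lies strictly between $136.2 and $358.8 — overbidding then wins at a price above your value.
$376.5: above both → same outcome either way.
$104.3: below both → same outcome either way.
$367.4: above both → same outcome either way.
$49.6: below both → same outcome either way.
$80: below both → same outcome either way.
$25.9: below both → same outcome either way.
$384.9: above both → same outcome either way.
Count: 0.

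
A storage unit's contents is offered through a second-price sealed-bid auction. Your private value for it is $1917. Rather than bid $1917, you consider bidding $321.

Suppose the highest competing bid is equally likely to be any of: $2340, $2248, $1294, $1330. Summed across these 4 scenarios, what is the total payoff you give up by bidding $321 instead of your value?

$1210

The deviation costs you only when the competing bid falls strictly between $321 and $1917; elsewhere both bids give the same outcome.
$2340: outcomes coincide → loss $0.
$2248: outcomes coincide → loss $0.
$1294: truthful payoff $623, deviation payoff $0 → loss $623.
$1330: truthful payoff $587, deviation payoff $0 → loss $587.
Total loss = $623 + $587 = $1210.
Because the price is fixed by the runner-up's bid, deviating from your value can only change a good outcome into a bad one — never the reverse.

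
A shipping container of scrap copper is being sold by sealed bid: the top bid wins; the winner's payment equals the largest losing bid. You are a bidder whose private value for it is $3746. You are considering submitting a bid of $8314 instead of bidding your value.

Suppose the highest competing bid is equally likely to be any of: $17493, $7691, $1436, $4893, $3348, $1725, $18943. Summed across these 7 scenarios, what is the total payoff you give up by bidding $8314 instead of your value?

$5092

The deviation costs you only when the competing bid falls strictly between $3746 and $8314; elsewhere both bids give the same outcome.
$17493: outcomes coincide → loss $0.
$7691: truthful payoff $0, deviation payoff −$3945 → loss $3945.
$1436: outcomes coincide → loss $0.
$4893: truthful payoff $0, deviation payoff −$1147 → loss $1147.
$3348: outcomes coincide → loss $0.
$1725: outcomes coincide → loss $0.
$18943: outcomes coincide → loss $0.
Total loss = $3945 + $1147 = $5092.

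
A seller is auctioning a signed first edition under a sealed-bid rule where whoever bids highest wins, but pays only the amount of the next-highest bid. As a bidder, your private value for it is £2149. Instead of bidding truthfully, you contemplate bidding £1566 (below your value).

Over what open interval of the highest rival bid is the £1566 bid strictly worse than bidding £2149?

If the competing bid is below £1566, both bids win at the same price — no difference.
If it is above £2149, both bids lose — no difference.
If it lies strictly between £1566 and £2149, bidding your value wins at a price below your value (positive payoff) while bidding £1566 loses (payoff 0).
So the deviation strictly hurts on the open interval (£1566, £2149).

(£1566, £2149)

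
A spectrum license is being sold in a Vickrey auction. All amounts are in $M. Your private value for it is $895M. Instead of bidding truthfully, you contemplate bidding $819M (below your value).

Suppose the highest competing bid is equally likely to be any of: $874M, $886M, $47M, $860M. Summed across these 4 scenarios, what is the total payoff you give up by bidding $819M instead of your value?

$65M

The deviation costs you only when the competing bid falls strictly between $819M and $895M; elsewhere both bids give the same outcome.
$874M: truthful payoff $21M, deviation payoff $0M → loss $21M.
$886M: truthful payoff $9M, deviation payoff $0M → loss $9M.
$47M: outcomes coincide → loss $0M.
$860M: truthful payoff $35M, deviation payoff $0M → loss $35M.
Total loss = $21M + $9M + $35M = $65M.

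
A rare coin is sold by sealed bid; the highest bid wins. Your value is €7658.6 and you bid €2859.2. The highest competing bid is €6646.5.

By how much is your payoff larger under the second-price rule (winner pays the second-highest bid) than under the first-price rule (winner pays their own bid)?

Your bid €2859.2 is below €6646.5, so you lose under either rule.
Payoff is €0 in both cases; difference = €0.

€0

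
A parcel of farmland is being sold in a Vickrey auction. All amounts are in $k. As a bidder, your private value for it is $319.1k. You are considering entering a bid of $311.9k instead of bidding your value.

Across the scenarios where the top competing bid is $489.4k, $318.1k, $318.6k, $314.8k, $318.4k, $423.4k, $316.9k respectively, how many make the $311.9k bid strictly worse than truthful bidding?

5

The deviation hurts exactly when the highest competing bid lies strictly between $311.9k and $319.1k — underbidding then forfeits a profitable win.
$489.4k: above both → same outcome either way.
$318.1k: inside the interval → strictly worse (loss $1k).
$318.6k: inside the interval → strictly worse (loss $0.5k).
$314.8k: inside the interval → strictly worse (loss $4.3k).
$318.4k: inside the interval → strictly worse (loss $0.7k).
$423.4k: above both → same outcome either way.
$316.9k: inside the interval → strictly worse (loss $2.2k).
Count: 5.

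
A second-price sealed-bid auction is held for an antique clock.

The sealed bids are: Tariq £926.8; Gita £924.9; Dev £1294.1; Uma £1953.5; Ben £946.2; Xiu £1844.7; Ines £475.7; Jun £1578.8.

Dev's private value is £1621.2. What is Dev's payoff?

£0

Highest bid: Uma at £1953.5, so Uma wins.
Second-highest bid: Xiu at £1844.7 — that is the price the winner pays.
Dev did not win, so Dev pays nothing and receives nothing: payoff £0.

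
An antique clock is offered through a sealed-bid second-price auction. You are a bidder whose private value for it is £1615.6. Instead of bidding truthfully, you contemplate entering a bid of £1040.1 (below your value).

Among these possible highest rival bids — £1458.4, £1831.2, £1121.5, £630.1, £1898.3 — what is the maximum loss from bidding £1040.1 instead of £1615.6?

£494.1

£1458.4: truthful gives £157.2, deviation gives £0 → loss £157.2.
£1831.2: same outcome either way → loss £0.
£1121.5: truthful gives £494.1, deviation gives £0 → loss £494.1.
£630.1: same outcome either way → loss £0.
£1898.3: same outcome either way → loss £0.
Maximum loss: £494.1.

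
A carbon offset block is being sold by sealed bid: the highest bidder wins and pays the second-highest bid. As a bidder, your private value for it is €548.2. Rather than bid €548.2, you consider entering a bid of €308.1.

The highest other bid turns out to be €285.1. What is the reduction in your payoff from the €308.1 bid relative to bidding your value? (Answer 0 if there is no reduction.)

Bidding your value €548.2: you win (since €548.2 > €285.1) and pay €285.1. Payoff €263.1.
Bidding €308.1: you win and pay €285.1. Payoff €548.2 − €285.1 = €263.1.
Difference = €263.1 − €263.1 = €0; both bids lead to the same outcome because the competing bid is below both your value and your alternative bid.
Because the price is fixed by the runner-up's bid, deviating from your value can only change a good outcome into a bad one — never the reverse.

€0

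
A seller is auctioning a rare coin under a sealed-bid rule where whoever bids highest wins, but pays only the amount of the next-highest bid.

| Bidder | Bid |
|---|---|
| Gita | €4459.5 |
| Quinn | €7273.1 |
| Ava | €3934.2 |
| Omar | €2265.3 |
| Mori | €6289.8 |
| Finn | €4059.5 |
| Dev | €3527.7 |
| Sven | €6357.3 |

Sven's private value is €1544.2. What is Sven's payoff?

€0

Highest bid: Quinn at €7273.1, so Quinn wins.
Second-highest bid: Sven at €6357.3 — that is the price the winner pays.
Sven did not win, so Sven pays nothing and receives nothing: payoff €0.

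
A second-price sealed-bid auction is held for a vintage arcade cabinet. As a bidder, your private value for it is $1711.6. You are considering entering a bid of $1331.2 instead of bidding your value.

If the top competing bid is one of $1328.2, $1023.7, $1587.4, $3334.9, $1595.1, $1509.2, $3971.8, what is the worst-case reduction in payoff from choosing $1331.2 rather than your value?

$1328.2: same outcome either way → loss $0.
$1023.7: same outcome either way → loss $0.
$1587.4: truthful gives $124.2, deviation gives $0 → loss $124.2.
$3334.9: same outcome either way → loss $0.
$1595.1: truthful gives $116.5, deviation gives $0 → loss $116.5.
$1509.2: truthful gives $202.4, deviation gives $0 → loss $202.4.
$3971.8: same outcome either way → loss $0.
Maximum loss: $202.4.

$202.4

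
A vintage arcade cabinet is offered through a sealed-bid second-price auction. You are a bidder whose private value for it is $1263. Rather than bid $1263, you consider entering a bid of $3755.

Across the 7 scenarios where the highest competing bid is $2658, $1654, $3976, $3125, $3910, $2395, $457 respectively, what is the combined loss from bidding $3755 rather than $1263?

$4780

The deviation costs you only when the competing bid falls strictly between $1263 and $3755; elsewhere both bids give the same outcome.
$2658: truthful payoff $0, deviation payoff −$1395 → loss $1395.
$1654: truthful payoff $0, deviation payoff −$391 → loss $391.
$3976: outcomes coincide → loss $0.
$3125: truthful payoff $0, deviation payoff −$1862 → loss $1862.
$3910: outcomes coincide → loss $0.
$2395: truthful payoff $0, deviation payoff −$1132 → loss $1132.
$457: outcomes coincide → loss $0.
Total loss = $1395 + $391 + $1862 + $1132 = $4780.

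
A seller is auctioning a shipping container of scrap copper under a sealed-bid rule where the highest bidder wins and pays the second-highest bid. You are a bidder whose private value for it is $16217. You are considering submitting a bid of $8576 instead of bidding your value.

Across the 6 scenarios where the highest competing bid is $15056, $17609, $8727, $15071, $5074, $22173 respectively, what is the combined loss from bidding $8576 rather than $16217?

The deviation costs you only when the competing bid falls strictly between $8576 and $16217; elsewhere both bids give the same outcome.
$15056: truthful payoff $1161, deviation payoff $0 → loss $1161.
$17609: outcomes coincide → loss $0.
$8727: truthful payoff $7490, deviation payoff $0 → loss $7490.
$15071: truthful payoff $1146, deviation payoff $0 → loss $1146.
$5074: outcomes coincide → loss $0.
$22173: outcomes coincide → loss $0.
Total loss = $1161 + $7490 + $1146 = $9797.

$9797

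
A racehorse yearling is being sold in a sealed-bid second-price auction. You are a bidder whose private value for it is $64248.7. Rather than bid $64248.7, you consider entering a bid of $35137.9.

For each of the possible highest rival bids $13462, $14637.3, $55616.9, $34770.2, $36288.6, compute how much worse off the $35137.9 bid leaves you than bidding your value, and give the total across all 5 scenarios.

The deviation costs you only when the competing bid falls strictly between $35137.9 and $64248.7; elsewhere both bids give the same outcome.
$13462: outcomes coincide → loss $0.
$14637.3: outcomes coincide → loss $0.
$55616.9: truthful payoff $8631.8, deviation payoff $0 → loss $8631.8.
$34770.2: outcomes coincide → loss $0.
$36288.6: truthful payoff $27960.1, deviation payoff $0 → loss $27960.1.
Total loss = $8631.8 + $27960.1 = $36591.9.

$36591.9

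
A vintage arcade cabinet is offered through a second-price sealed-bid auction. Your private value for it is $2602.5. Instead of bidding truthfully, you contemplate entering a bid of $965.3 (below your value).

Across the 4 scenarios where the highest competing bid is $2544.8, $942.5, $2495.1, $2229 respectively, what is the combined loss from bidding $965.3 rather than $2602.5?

The deviation costs you only when the competing bid falls strictly between $965.3 and $2602.5; elsewhere both bids give the same outcome.
$2544.8: truthful payoff $57.7, deviation payoff $0 → loss $57.7.
$942.5: outcomes coincide → loss $0.
$2495.1: truthful payoff $107.4, deviation payoff $0 → loss $107.4.
$2229: truthful payoff $373.5, deviation payoff $0 → loss $373.5.
Total loss = $57.7 + $107.4 + $373.5 = $538.6.

$538.6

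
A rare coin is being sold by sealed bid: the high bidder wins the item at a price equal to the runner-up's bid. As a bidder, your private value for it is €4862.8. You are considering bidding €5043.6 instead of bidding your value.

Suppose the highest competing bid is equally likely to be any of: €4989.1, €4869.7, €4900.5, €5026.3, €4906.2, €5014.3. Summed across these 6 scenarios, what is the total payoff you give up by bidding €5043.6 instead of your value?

The deviation costs you only when the competing bid falls strictly between €4862.8 and €5043.6; elsewhere both bids give the same outcome.
€4989.1: truthful payoff €0, deviation payoff −€126.3 → loss €126.3.
€4869.7: truthful payoff €0, deviation payoff −€6.9 → loss €6.9.
€4900.5: truthful payoff €0, deviation payoff −€37.7 → loss €37.7.
€5026.3: truthful payoff €0, deviation payoff −€163.5 → loss €163.5.
€4906.2: truthful payoff €0, deviation payoff −€43.4 → loss €43.4.
€5014.3: truthful payoff €0, deviation payoff −€151.5 → loss €151.5.
Total loss = €126.3 + €6.9 + €37.7 + €163.5 + €43.4 + €151.5 = €529.3.
Because the price is fixed by the runner-up's bid, deviating from your value can only change a good outcome into a bad one — never the reverse.

€529.3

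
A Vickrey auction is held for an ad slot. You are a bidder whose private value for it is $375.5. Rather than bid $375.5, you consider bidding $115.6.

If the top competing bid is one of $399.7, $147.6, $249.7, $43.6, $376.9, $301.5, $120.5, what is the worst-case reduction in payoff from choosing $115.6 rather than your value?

$399.7: same outcome either way → loss $0.
$147.6: truthful gives $227.9, deviation gives $0 → loss $227.9.
$249.7: truthful gives $125.8, deviation gives $0 → loss $125.8.
$43.6: same outcome either way → loss $0.
$376.9: same outcome either way → loss $0.
$301.5: truthful gives $74, deviation gives $0 → loss $74.
$120.5: truthful gives $255, deviation gives $0 → loss $255.
Maximum loss: $255.

$255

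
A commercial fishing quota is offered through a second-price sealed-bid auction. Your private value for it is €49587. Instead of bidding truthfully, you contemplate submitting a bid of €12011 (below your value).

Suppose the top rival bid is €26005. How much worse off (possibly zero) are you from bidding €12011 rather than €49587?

Bidding your value €49587: you win (since €49587 > €26005) and pay €26005. Payoff €23582.
Bidding €12011: you lose. Payoff €0.
The competing bid €26005 lies between your shaded bid and your value, so underbidding forfeits an item you could have won at a profitable price.
Loss from deviating = €23582 − (€0) = €23582.

€23582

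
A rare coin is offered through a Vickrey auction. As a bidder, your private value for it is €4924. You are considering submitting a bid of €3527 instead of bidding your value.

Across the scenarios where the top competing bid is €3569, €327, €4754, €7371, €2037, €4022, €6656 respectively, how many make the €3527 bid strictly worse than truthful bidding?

The deviation hurts exactly when the highest competing bid lies strictly between €3527 and €4924 — underbidding then forfeits a profitable win.
€3569: inside the interval → strictly worse (loss €1355).
€327: below both → same outcome either way.
€4754: inside the interval → strictly worse (loss €170).
€7371: above both → same outcome either way.
€2037: below both → same outcome either way.
€4022: inside the interval → strictly worse (loss €902).
€6656: above both → same outcome either way.
Count: 3.

3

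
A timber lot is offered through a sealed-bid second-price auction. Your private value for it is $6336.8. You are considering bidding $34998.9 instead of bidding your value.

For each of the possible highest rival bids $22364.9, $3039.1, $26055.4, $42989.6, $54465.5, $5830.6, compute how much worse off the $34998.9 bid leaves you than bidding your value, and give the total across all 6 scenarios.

$35746.7

The deviation costs you only when the competing bid falls strictly between $6336.8 and $34998.9; elsewhere both bids give the same outcome.
$22364.9: truthful payoff $0, deviation payoff −$16028.1 → loss $16028.1.
$3039.1: outcomes coincide → loss $0.
$26055.4: truthful payoff $0, deviation payoff −$19718.6 → loss $19718.6.
$42989.6: outcomes coincide → loss $0.
$54465.5: outcomes coincide → loss $0.
$5830.6: outcomes coincide → loss $0.
Total loss = $16028.1 + $19718.6 = $35746.7.
Truthful bidding weakly dominates here: raising your bid can only win items priced above your value, and lowering it can only forfeit items priced below.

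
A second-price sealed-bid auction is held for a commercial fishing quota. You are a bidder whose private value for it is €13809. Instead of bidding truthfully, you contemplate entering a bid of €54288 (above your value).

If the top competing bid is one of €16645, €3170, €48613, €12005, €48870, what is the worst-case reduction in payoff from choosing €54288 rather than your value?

€16645: truthful gives €0, deviation gives −€2836 → loss €2836.
€3170: same outcome either way → loss €0.
€48613: truthful gives €0, deviation gives −€34804 → loss €34804.
€12005: same outcome either way → loss €0.
€48870: truthful gives €0, deviation gives −€35061 → loss €35061.
Maximum loss: €35061.

€35061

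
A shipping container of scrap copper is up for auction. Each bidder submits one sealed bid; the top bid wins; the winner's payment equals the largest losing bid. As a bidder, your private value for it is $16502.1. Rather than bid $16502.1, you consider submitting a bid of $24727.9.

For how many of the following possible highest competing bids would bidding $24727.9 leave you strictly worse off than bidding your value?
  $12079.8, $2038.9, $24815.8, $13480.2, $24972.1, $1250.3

0

The deviation hurts exactly when the highest competing bid lies strictly between $16502.1 and $24727.9 — overbidding then wins at a price above your value.
$12079.8: below both → same outcome either way.
$2038.9: below both → same outcome either way.
$24815.8: above both → same outcome either way.
$13480.2: below both → same outcome either way.
$24972.1: above both → same outcome either way.
$1250.3: below both → same outcome either way.
Count: 0.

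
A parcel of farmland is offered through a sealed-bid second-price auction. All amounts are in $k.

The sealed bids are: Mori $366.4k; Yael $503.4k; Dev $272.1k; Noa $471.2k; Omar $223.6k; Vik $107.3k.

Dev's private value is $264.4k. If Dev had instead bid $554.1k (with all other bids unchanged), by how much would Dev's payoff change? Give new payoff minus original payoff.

−$239k

The highest bid among the other bidders is $503.4k; Dev's bid doesn't change that.
Original bid $272.1k: Dev is not highest (top rival bid is $503.4k); payoff $0k.
Alternative bid $554.1k: Dev is highest, pays the top rival bid $503.4k; payoff $264.4k − $503.4k = −$239k.
Change in payoff = −$239k − ($0k) = −$239k.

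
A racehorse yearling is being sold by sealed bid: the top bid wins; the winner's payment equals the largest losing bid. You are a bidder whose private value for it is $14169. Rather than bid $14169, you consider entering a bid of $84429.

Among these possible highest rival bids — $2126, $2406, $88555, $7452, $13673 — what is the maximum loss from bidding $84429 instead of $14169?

$2126: same outcome either way → loss $0.
$2406: same outcome either way → loss $0.
$88555: same outcome either way → loss $0.
$7452: same outcome either way → loss $0.
$13673: same outcome either way → loss $0.
Maximum loss: $0.

$0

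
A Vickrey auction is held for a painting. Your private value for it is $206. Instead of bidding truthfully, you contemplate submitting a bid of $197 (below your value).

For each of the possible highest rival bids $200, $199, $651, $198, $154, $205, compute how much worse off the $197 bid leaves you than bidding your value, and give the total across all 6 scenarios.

The deviation costs you only when the competing bid falls strictly between $197 and $206; elsewhere both bids give the same outcome.
$200: truthful payoff $6, deviation payoff $0 → loss $6.
$199: truthful payoff $7, deviation payoff $0 → loss $7.
$651: outcomes coincide → loss $0.
$198: truthful payoff $8, deviation payoff $0 → loss $8.
$154: outcomes coincide → loss $0.
$205: truthful payoff $1, deviation payoff $0 → loss $1.
Total loss = $6 + $7 + $8 + $1 = $22.

$22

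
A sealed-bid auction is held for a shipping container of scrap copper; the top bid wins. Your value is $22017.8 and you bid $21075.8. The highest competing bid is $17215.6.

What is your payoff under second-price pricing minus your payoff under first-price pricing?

$3860.2

You have the highest bid, so you win under either rule.
Second-price: pay $17215.6 → payoff $4802.2.
First-price: pay your own bid $21075.8 → payoff $942.
Difference = $4802.2 − ($942) = $3860.2.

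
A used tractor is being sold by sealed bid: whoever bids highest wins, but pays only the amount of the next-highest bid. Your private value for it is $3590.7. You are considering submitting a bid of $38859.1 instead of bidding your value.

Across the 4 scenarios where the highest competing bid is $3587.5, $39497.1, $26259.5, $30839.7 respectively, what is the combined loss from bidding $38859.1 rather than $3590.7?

The deviation costs you only when the competing bid falls strictly between $3590.7 and $38859.1; elsewhere both bids give the same outcome.
$3587.5: outcomes coincide → loss $0.
$39497.1: outcomes coincide → loss $0.
$26259.5: truthful payoff $0, deviation payoff −$22668.8 → loss $22668.8.
$30839.7: truthful payoff $0, deviation payoff −$27249 → loss $27249.
Total loss = $22668.8 + $27249 = $49917.8.
In a second-price auction your bid sets only whether you win, not what you pay, so bidding your true value is weakly dominant.

$49917.8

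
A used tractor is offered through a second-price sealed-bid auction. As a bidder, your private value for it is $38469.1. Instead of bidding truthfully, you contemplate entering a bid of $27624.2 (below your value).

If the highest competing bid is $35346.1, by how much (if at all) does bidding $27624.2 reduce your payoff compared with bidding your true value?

Bidding your value $38469.1: you win (since $38469.1 > $35346.1) and pay $35346.1. Payoff $3123.
Bidding $27624.2: you lose. Payoff $0.
The competing bid $35346.1 lies between your shaded bid and your value, so underbidding forfeits an item you could have won at a profitable price.
Loss from deviating = $3123 − ($0) = $3123.

$3123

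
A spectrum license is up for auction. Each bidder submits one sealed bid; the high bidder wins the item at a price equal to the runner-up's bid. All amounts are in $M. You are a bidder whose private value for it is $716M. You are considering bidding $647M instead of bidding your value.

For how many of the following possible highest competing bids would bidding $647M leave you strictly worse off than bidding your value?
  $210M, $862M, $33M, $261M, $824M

The deviation hurts exactly when the highest competing bid lies strictly between $647M and $716M — underbidding then forfeits a profitable win.
$210M: below both → same outcome either way.
$862M: above both → same outcome either way.
$33M: below both → same outcome either way.
$261M: below both → same outcome either way.
$824M: above both → same outcome either way.
Count: 0.

0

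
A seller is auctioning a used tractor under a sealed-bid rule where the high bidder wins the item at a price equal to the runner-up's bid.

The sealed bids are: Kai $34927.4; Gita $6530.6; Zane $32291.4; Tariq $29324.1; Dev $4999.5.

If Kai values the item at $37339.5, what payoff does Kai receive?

$5048.1

Highest bid: Kai at $34927.4, so Kai wins.
Second-highest bid: Zane at $32291.4 — that is the price the winner pays.
Kai's payoff = value − price = $37339.5 − $32291.4 = $5048.1.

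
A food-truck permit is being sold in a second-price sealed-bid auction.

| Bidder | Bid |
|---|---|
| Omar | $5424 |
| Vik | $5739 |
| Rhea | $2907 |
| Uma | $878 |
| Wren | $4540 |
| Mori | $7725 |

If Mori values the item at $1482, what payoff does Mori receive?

Highest bid: Mori at $7725, so Mori wins.
Second-highest bid: Vik at $5739 — that is the price the winner pays.
Mori's payoff = value − price = $1482 − $5739 = −$4257.

−$4257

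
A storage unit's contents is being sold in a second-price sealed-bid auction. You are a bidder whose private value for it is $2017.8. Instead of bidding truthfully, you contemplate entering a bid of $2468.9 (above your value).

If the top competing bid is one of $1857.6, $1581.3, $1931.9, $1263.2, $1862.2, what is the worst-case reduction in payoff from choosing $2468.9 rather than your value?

$1857.6: same outcome either way → loss $0.
$1581.3: same outcome either way → loss $0.
$1931.9: same outcome either way → loss $0.
$1263.2: same outcome either way → loss $0.
$1862.2: same outcome either way → loss $0.
Maximum loss: $0.

$0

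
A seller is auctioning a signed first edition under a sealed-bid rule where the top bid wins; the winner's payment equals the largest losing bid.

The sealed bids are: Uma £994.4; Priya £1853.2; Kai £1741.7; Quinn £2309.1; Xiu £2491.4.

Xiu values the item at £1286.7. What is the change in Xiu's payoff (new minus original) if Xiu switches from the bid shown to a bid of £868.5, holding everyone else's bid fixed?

£1022.4

The highest bid among the other bidders is £2309.1; Xiu's bid doesn't change that.
Original bid £2491.4: Xiu is highest, pays the top rival bid £2309.1; payoff £1286.7 − £2309.1 = −£1022.4.
Alternative bid £868.5: Xiu is not highest (top rival bid is £2309.1); payoff £0.
Change in payoff = £0 − (−£1022.4) = £1022.4.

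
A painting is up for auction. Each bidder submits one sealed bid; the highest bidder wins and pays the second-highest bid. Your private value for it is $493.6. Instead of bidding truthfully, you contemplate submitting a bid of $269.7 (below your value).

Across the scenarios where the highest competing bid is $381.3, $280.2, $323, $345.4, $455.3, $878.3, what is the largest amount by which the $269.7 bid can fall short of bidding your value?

$381.3: truthful gives $112.3, deviation gives $0 → loss $112.3.
$280.2: truthful gives $213.4, deviation gives $0 → loss $213.4.
$323: truthful gives $170.6, deviation gives $0 → loss $170.6.
$345.4: truthful gives $148.2, deviation gives $0 → loss $148.2.
$455.3: truthful gives $38.3, deviation gives $0 → loss $38.3.
$878.3: same outcome either way → loss $0.
Maximum loss: $213.4.

$213.4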